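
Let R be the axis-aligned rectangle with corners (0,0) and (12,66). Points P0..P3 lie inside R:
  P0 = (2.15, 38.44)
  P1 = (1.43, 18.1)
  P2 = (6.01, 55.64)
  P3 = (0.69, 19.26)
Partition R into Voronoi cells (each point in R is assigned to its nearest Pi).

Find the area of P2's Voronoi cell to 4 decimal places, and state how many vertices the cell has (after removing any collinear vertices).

Area of P2's cell: 232.6906 (4 vertices)

1. box [0,12]×[0,66]: [(0, 0) (12, 0) (12, 66) (0, 66)]
2. ⊥bis P2·P0 via (4.08,47.04): [(0, 47.9556) (12, 45.2626) (12, 66) (0, 66)]  |A|=232.6906
3. ⊥bis P2·P1 via (3.72,36.87): [(0, 47.9556) (12, 45.2626) (12, 66) (0, 66)]  |A|=232.6906
4. ⊥bis P2·P3 via (3.35,37.45): [(0, 47.9556) (12, 45.2626) (12, 66) (0, 66)]  |A|=232.6906
5. canonical 4-gon: [(0, 47.9556) (12, 45.2626) (12, 66) (0, 66)]
6. shoelace: 232.6906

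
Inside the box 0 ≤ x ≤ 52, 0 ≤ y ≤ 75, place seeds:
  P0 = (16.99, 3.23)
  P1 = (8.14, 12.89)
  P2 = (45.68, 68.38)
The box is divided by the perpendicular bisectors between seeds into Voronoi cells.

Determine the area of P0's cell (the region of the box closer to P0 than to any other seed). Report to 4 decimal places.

1. box [0,52]×[0,75]: [(0, 0) (52, 0) (52, 75) (0, 75)]
2. ⊥bis P0·P1 via (12.565,8.06): [(3.7673, 0) (52, 0) (52, 44.1883)]  |A|=1065.6613
3. ⊥bis P0·P2 via (31.335,35.805): [(39.1114, 32.3805) (3.7673, 0) (52, 0) (52, 26.7048)]  |A|=952.9925
4. canonical 4-gon: [(39.1114, 32.3805) (3.7673, 0) (52, 0) (52, 26.7048)]
5. shoelace: 952.9925

Area of P0's cell: 952.9925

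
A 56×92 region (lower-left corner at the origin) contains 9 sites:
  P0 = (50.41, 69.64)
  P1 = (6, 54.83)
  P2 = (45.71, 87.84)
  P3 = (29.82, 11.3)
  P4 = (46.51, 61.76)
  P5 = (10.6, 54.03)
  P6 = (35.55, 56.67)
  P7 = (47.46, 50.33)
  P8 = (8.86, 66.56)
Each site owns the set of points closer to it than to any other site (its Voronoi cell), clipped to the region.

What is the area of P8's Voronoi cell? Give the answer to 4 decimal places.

1. box [0,56]×[0,92]: [(0, 0) (56, 0) (56, 92) (0, 92)]
2. ⊥bis P8·P0 via (29.635,68.1): [(0, 0) (34.6831, 0) (27.8634, 92) (0, 92)]  |A|=2877.1361
3. ⊥bis P8·P1 via (7.43,60.695): [(0, 62.5066) (30.6027, 55.045) (27.8634, 92) (0, 92)]  |A|=966.1342
4. ⊥bis P8·P2 via (27.285,77.2): [(0, 62.5066) (30.6027, 55.045) (29.2072, 73.8714) (18.7384, 92) (0, 92)]  |A|=883.4225
5. ⊥bis P8·P3 via (19.34,38.93): [(0, 62.5066) (30.6027, 55.045) (29.2072, 73.8714) (18.7384, 92) (0, 92)]  |A|=883.4225
6. ⊥bis P8·P4 via (27.685,64.16): [(0, 62.5066) (26.6459, 56.0098) (28.9745, 74.2744) (18.7384, 92) (0, 92)]  |A|=844.2553
7. ⊥bis P8·P5 via (9.73,60.295): [(0, 62.5066) (9.3099, 60.2367) (27.507, 62.7636) (28.9745, 74.2744) (18.7384, 92) (0, 92)]  |A|=783.893
8. ⊥bis P8·P6 via (22.205,61.615): [(0, 62.5066) (9.3099, 60.2367) (22.3661, 62.0497) (27.7084, 76.4669) (18.7384, 92) (0, 92)]  |A|=739.8458
9. ⊥bis P8·P7 via (28.16,58.445): [(0, 62.5066) (9.3099, 60.2367) (22.3661, 62.0497) (27.7084, 76.4669) (18.7384, 92) (0, 92)]  |A|=739.8458
10. canonical 6-gon: [(0, 62.5066) (9.3099, 60.2367) (22.3661, 62.0497) (27.7084, 76.4669) (18.7384, 92) (0, 92)]
11. shoelace: 739.8458

Area of P8's cell: 739.8458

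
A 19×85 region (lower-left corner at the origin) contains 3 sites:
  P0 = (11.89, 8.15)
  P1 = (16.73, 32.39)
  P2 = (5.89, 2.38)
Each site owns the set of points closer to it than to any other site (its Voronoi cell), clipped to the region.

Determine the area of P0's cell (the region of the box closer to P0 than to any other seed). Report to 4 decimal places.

Area of P0's cell: 302.1520

1. box [0,19]×[0,85]: [(0, 0) (19, 0) (19, 85) (0, 85)]
2. ⊥bis P0·P1 via (14.31,20.27): [(0, 23.1273) (0, 0) (19, 0) (19, 19.3335)]  |A|=403.3778
3. ⊥bis P0·P2 via (8.89,5.265): [(0, 23.1273) (0, 14.5094) (13.9532, 0) (19, 0) (19, 19.3335)]  |A|=302.152
4. canonical 5-gon: [(0, 23.1273) (0, 14.5094) (13.9532, 0) (19, 0) (19, 19.3335)]
5. shoelace: 302.152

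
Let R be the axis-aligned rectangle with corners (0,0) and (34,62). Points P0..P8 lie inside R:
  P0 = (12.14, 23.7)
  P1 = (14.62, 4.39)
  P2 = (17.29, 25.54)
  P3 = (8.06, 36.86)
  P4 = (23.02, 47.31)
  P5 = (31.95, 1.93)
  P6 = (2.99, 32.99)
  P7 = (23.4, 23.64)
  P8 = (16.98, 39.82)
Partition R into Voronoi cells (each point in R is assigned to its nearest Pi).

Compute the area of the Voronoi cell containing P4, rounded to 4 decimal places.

Area of P4's cell: 522.3107

1. box [0,34]×[0,62]: [(0, 0) (34, 0) (34, 62) (0, 62)]
2. ⊥bis P4·P0 via (17.58,35.505): [(0, 43.6062) (34, 27.9383) (34, 62) (0, 62)]  |A|=891.7426
3. ⊥bis P4·P1 via (18.82,25.85): [(0, 43.6062) (34, 27.9383) (34, 62) (0, 62)]  |A|=891.7426
4. ⊥bis P4·P2 via (20.155,36.425): [(0, 43.6062) (9.4948, 39.2308) (34, 32.7809) (34, 62) (0, 62)]  |A|=832.4082
5. ⊥bis P4·P3 via (15.54,42.085): [(19.3447, 36.6383) (34, 32.7809) (34, 62) (1.6288, 62)]  |A|=624.6022
6. ⊥bis P4·P5 via (27.485,24.62): [(19.3447, 36.6383) (34, 32.7809) (34, 62) (1.6288, 62)]  |A|=624.6022
7. ⊥bis P4·P6 via (13.005,40.15): [(19.3447, 36.6383) (34, 32.7809) (34, 62) (1.6288, 62)]  |A|=624.6022
8. ⊥bis P4·P7 via (23.21,35.475): [(19.3447, 36.6383) (23.7325, 35.4834) (34, 35.6482) (34, 62) (1.6288, 62)]  |A|=609.8821
9. ⊥bis P4·P8 via (20,43.565): [(7.4197, 53.7099) (29.899, 35.5824) (34, 35.6482) (34, 62) (1.6288, 62)]  |A|=522.3107
10. canonical 5-gon: [(7.4197, 53.7099) (29.899, 35.5824) (34, 35.6482) (34, 62) (1.6288, 62)]
11. shoelace: 522.3107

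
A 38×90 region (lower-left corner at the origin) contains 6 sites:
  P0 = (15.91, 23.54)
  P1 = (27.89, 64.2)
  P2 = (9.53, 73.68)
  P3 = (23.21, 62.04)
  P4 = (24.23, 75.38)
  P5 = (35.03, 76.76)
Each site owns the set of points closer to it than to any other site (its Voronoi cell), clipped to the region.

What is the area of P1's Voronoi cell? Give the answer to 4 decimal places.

Area of P1's cell: 253.5025

1. box [0,38]×[0,90]: [(0, 0) (38, 0) (38, 90) (0, 90)]
2. ⊥bis P1·P0 via (21.9,43.87): [(0, 50.3226) (38, 39.1263) (38, 90) (0, 90)]  |A|=1720.4708
3. ⊥bis P1·P2 via (18.71,68.94): [(7.8959, 47.9962) (38, 39.1263) (38, 90) (29.5841, 90)]  |A|=942.5039
4. ⊥bis P1·P3 via (25.55,63.12): [(20.9033, 73.1878) (36.4074, 39.5956) (38, 39.1263) (38, 90) (29.5841, 90)]  |A|=528.7417
5. ⊥bis P1·P4 via (26.06,69.79): [(22.9426, 68.7694) (36.4074, 39.5956) (38, 39.1263) (38, 73.6988)]  |A|=280.358
6. ⊥bis P1·P5 via (31.46,70.48): [(30.2569, 71.1639) (22.9426, 68.7694) (36.4074, 39.5956) (38, 39.1263) (38, 66.7622)]  |A|=253.5025
7. canonical 5-gon: [(30.2569, 71.1639) (22.9426, 68.7694) (36.4074, 39.5956) (38, 39.1263) (38, 66.7622)]
8. shoelace: 253.5025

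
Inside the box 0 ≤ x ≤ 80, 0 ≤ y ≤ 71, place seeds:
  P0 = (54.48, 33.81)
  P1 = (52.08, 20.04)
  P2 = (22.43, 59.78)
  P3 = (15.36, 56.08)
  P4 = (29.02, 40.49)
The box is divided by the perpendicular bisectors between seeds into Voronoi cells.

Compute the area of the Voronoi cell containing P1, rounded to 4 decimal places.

Area of P1's cell: 1419.7611

1. box [0,80]×[0,71]: [(0, 0) (80, 0) (80, 71) (0, 71)]
2. ⊥bis P1·P0 via (53.28,26.925): [(0, 36.2113) (0, 0) (80, 0) (80, 22.2679)]  |A|=2339.1678
3. ⊥bis P1·P2 via (37.255,39.91): [(26.1815, 31.6481) (0, 12.1141) (0, 0) (80, 0) (80, 22.2679)]  |A|=2023.7173
4. ⊥bis P1·P3 via (33.72,38.06): [(27.2449, 31.4627) (0, 3.7038) (0, 0) (80, 0) (80, 22.2679)]  |A|=1896.3362
5. ⊥bis P1·P4 via (40.55,30.265): [(39.6888, 29.2938) (13.7105, 0) (80, 0) (80, 22.2679)]  |A|=1419.7611
6. canonical 4-gon: [(39.6888, 29.2938) (13.7105, 0) (80, 0) (80, 22.2679)]
7. shoelace: 1419.7611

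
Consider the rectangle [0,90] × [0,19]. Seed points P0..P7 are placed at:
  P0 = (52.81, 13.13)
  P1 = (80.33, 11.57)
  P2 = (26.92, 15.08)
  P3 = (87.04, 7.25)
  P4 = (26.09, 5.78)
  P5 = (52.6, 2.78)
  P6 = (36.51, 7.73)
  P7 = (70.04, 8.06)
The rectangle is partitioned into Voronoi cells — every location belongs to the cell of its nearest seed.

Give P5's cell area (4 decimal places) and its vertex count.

1. box [0,90]×[0,19]: [(0, 0) (90, 0) (90, 19) (0, 19)]
2. ⊥bis P5·P0 via (52.705,7.955): [(0, 9.0244) (0, 0) (90, 0) (90, 7.1983)]  |A|=730.02
3. ⊥bis P5·P1 via (66.465,7.175): [(66.3052, 7.6791) (0, 9.0244) (0, 0) (68.7394, 0)]  |A|=563.1083
4. ⊥bis P5·P2 via (39.76,8.93): [(66.3052, 7.6791) (39.4221, 8.2245) (35.4828, 0) (68.7394, 0)]  |A|=239.3142
5. ⊥bis P5·P3 via (69.82,5.015): [(66.3052, 7.6791) (39.4221, 8.2245) (35.4828, 0) (68.7394, 0)]  |A|=239.3142
6. ⊥bis P5·P4 via (39.345,4.28): [(66.3052, 7.6791) (39.7905, 8.217) (38.8607, 0) (68.7394, 0)]  |A|=223.9063
7. ⊥bis P5·P6 via (44.555,5.255): [(66.3052, 7.6791) (45.431, 8.1026) (42.9383, 0) (68.7394, 0)]  |A|=184.1591
8. ⊥bis P5·P7 via (61.32,5.42): [(60.601, 7.7948) (45.431, 8.1026) (42.9383, 0) (62.9609, 0)]  |A|=139.8776
9. canonical 4-gon: [(60.601, 7.7948) (45.431, 8.1026) (42.9383, 0) (62.9609, 0)]
10. shoelace: 139.8776

Area of P5's cell: 139.8776 (4 vertices)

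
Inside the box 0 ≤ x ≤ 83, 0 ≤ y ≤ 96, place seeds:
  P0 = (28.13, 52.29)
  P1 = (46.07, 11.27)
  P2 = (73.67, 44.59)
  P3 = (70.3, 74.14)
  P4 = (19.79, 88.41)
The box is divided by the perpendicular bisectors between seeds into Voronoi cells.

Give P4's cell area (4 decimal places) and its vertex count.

Area of P4's cell: 1195.4407 (4 vertices)

1. box [0,83]×[0,96]: [(0, 0) (83, 0) (83, 96) (0, 96)]
2. ⊥bis P4·P0 via (23.96,70.35): [(0, 64.8177) (83, 83.9822) (83, 96) (0, 96)]  |A|=1792.8055
3. ⊥bis P4·P1 via (32.93,49.84): [(0, 64.8177) (83, 83.9822) (83, 96) (0, 96)]  |A|=1792.8055
4. ⊥bis P4·P2 via (46.73,66.5): [(0, 64.8177) (55.8496, 77.7132) (70.722, 96) (0, 96)]  |A|=1517.3983
5. ⊥bis P4·P3 via (45.045,81.275): [(0, 64.8177) (43.2145, 74.7958) (49.2051, 96) (0, 96)]  |A|=1195.4407
6. canonical 4-gon: [(0, 64.8177) (43.2145, 74.7958) (49.2051, 96) (0, 96)]
7. shoelace: 1195.4407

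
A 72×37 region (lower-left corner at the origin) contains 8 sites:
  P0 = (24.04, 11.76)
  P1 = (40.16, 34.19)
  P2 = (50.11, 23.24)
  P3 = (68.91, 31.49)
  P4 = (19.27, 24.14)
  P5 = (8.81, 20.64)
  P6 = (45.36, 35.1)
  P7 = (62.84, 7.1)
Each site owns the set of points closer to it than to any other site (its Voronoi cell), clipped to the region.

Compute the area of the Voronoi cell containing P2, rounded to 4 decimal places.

Area of P2's cell: 411.0733

1. box [0,72]×[0,37]: [(0, 0) (72, 0) (72, 37) (0, 37)]
2. ⊥bis P2·P0 via (37.075,17.5): [(44.7812, 0) (72, 0) (72, 37) (28.4881, 37)]  |A|=1308.5181
3. ⊥bis P2·P1 via (45.135,28.715): [(35.8512, 20.2791) (44.7812, 0) (72, 0) (72, 37) (54.2527, 37)]  |A|=1093.1144
4. ⊥bis P2·P3 via (59.51,27.365): [(35.8512, 20.2791) (44.7812, 0) (71.5186, 0) (55.2819, 37) (54.2527, 37)]  |A|=774.9228
5. ⊥bis P2·P4 via (34.69,23.69): [(35.8512, 20.2791) (44.7812, 0) (71.5186, 0) (55.2819, 37) (54.2527, 37)]  |A|=774.9228
6. ⊥bis P2·P5 via (29.46,21.94): [(35.8512, 20.2791) (44.7812, 0) (71.5186, 0) (55.2819, 37) (54.2527, 37)]  |A|=774.9228
7. ⊥bis P2·P6 via (47.735,29.17): [(43.9812, 27.6666) (35.8512, 20.2791) (44.7812, 0) (71.5186, 0) (57.0762, 32.9112)]  |A|=738.6432
8. ⊥bis P2·P7 via (56.475,15.17): [(43.9812, 27.6666) (35.8512, 20.2791) (42.8375, 4.4138) (62.7052, 20.0839) (57.0762, 32.9112)]  |A|=411.0733
9. canonical 5-gon: [(43.9812, 27.6666) (35.8512, 20.2791) (42.8375, 4.4138) (62.7052, 20.0839) (57.0762, 32.9112)]
10. shoelace: 411.0733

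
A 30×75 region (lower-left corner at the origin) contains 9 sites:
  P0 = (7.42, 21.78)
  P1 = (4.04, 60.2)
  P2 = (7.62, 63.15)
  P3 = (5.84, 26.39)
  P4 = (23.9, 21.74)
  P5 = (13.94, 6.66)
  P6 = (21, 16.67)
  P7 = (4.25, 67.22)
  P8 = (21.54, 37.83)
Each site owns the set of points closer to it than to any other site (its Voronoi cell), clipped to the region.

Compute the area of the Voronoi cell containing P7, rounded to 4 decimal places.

Area of P7's cell: 123.6076

1. box [0,30]×[0,75]: [(0, 0) (30, 0) (30, 75) (0, 75)]
2. ⊥bis P7·P0 via (5.835,44.5): [(0, 44.0929) (30, 46.1858) (30, 75) (0, 75)]  |A|=895.8188
3. ⊥bis P7·P1 via (4.145,63.71): [(0, 63.834) (30, 62.9366) (30, 75) (0, 75)]  |A|=348.4417
4. ⊥bis P7·P2 via (5.935,65.185): [(0, 63.834) (4.1533, 63.7098) (17.7887, 75) (0, 75)]  |A|=123.6076
5. ⊥bis P7·P3 via (5.045,46.805): [(0, 63.834) (4.1533, 63.7098) (17.7887, 75) (0, 75)]  |A|=123.6076
6. ⊥bis P7·P4 via (14.075,44.48): [(0, 63.834) (4.1533, 63.7098) (17.7887, 75) (0, 75)]  |A|=123.6076
7. ⊥bis P7·P5 via (9.095,36.94): [(0, 63.834) (4.1533, 63.7098) (17.7887, 75) (0, 75)]  |A|=123.6076
8. ⊥bis P7·P6 via (12.625,41.945): [(0, 63.834) (4.1533, 63.7098) (17.7887, 75) (0, 75)]  |A|=123.6076
9. ⊥bis P7·P8 via (12.895,52.525): [(0, 63.834) (4.1533, 63.7098) (17.7887, 75) (0, 75)]  |A|=123.6076
10. canonical 4-gon: [(0, 63.834) (4.1533, 63.7098) (17.7887, 75) (0, 75)]
11. shoelace: 123.6076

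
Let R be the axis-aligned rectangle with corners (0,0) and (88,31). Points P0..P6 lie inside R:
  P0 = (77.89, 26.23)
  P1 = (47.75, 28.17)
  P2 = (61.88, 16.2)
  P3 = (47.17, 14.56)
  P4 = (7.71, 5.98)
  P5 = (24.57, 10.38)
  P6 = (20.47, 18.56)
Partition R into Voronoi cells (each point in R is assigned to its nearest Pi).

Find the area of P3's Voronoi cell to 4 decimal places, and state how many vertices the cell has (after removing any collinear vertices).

1. box [0,88]×[0,31]: [(0, 0) (88, 0) (88, 31) (0, 31)]
2. ⊥bis P3·P0 via (62.53,20.395): [(0, 0) (70.2777, 0) (58.5013, 31) (0, 31)]  |A|=1996.0753
3. ⊥bis P3·P1 via (47.46,21.365): [(0, 23.3875) (0, 0) (70.2777, 0) (62.4034, 20.7282)]  |A|=1458.0958
4. ⊥bis P3·P2 via (54.525,15.38): [(53.8883, 21.0911) (0, 23.3875) (0, 0) (56.2397, 0)]  |A|=1223.2345
5. ⊥bis P3·P4 via (27.44,10.27): [(53.8883, 21.0911) (24.8177, 22.3299) (29.6731, 0) (56.2397, 0)]  |A|=601.7229
6. ⊥bis P3·P5 via (35.87,12.47): [(53.8883, 21.0911) (34.1197, 21.9335) (38.1764, 0) (56.2397, 0)]  |A|=405.5757
7. ⊥bis P3·P6 via (33.82,16.56): [(53.8883, 21.0911) (34.6218, 21.9121) (34.3989, 20.424) (38.1764, 0) (56.2397, 0)]  |A|=405.1997
8. canonical 5-gon: [(53.8883, 21.0911) (34.6218, 21.9121) (34.3989, 20.424) (38.1764, 0) (56.2397, 0)]
9. shoelace: 405.1997

Area of P3's cell: 405.1997 (5 vertices)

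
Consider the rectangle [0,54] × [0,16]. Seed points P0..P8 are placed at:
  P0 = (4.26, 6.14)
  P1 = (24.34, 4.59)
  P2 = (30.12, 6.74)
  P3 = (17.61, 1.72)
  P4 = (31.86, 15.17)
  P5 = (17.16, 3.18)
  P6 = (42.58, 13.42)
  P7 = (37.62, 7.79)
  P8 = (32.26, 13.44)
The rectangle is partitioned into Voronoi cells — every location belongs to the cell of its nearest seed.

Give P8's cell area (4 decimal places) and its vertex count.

1. box [0,54]×[0,16]: [(0, 0) (54, 0) (54, 16) (0, 16)]
2. ⊥bis P8·P0 via (18.26,9.79): [(20.8124, 0) (54, 0) (54, 16) (16.641, 16)]  |A|=564.3731
3. ⊥bis P8·P1 via (28.3,9.015): [(38.3736, 0) (54, 0) (54, 16) (20.4948, 16)]  |A|=393.053
4. ⊥bis P8·P2 via (31.19,10.09): [(24.8282, 12.122) (54, 2.8044) (54, 16) (20.4948, 16)]  |A|=257.4364
5. ⊥bis P8·P3 via (24.935,7.58): [(24.8282, 12.122) (54, 2.8044) (54, 16) (20.4948, 16)]  |A|=257.4364
6. ⊥bis P8·P4 via (32.06,14.305): [(24.3745, 12.528) (24.8282, 12.122) (54, 2.8044) (54, 16) (39.3909, 16)]  |A|=224.6329
7. ⊥bis P8·P5 via (24.71,8.31): [(24.3745, 12.528) (24.8282, 12.122) (54, 2.8044) (54, 16) (39.3909, 16)]  |A|=224.6329
8. ⊥bis P8·P6 via (37.42,13.43): [(37.4241, 15.5453) (24.3745, 12.528) (24.8282, 12.122) (37.4097, 8.1034)]  |A|=50.1774
9. ⊥bis P8·P7 via (34.94,10.615): [(37.4191, 12.9669) (37.4241, 15.5453) (24.3745, 12.528) (24.8282, 12.122) (33.5814, 9.3262)]  |A|=40.8624
10. canonical 5-gon: [(37.4191, 12.9669) (37.4241, 15.5453) (24.3745, 12.528) (24.8282, 12.122) (33.5814, 9.3262)]
11. shoelace: 40.8624

Area of P8's cell: 40.8624 (5 vertices)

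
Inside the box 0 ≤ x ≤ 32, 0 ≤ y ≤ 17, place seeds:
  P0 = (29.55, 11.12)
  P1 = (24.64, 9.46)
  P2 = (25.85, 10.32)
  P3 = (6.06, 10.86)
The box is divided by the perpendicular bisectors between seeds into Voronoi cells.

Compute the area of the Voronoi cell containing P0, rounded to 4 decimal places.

Area of P0's cell: 63.6714

1. box [0,32]×[0,17]: [(0, 0) (32, 0) (32, 17) (0, 17)]
2. ⊥bis P0·P1 via (27.095,10.29): [(30.5739, 0) (32, 0) (32, 17) (24.8264, 17)]  |A|=73.0971
3. ⊥bis P0·P2 via (27.7,10.72): [(29.0313, 4.5628) (30.5739, 0) (32, 0) (32, 17) (26.3422, 17)]  |A|=63.6714
4. ⊥bis P0·P3 via (17.805,10.99): [(29.0313, 4.5628) (30.5739, 0) (32, 0) (32, 17) (26.3422, 17)]  |A|=63.6714
5. canonical 5-gon: [(29.0313, 4.5628) (30.5739, 0) (32, 0) (32, 17) (26.3422, 17)]
6. shoelace: 63.6714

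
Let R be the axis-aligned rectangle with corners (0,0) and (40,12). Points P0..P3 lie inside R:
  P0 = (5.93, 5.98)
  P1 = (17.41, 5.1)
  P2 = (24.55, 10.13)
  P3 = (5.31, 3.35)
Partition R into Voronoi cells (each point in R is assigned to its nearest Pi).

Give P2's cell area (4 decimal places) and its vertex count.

1. box [0,40]×[0,12]: [(0, 0) (40, 0) (40, 12) (0, 12)]
2. ⊥bis P2·P0 via (15.24,8.055): [(17.0353, 0) (40, 0) (40, 12) (14.3607, 12)]  |A|=291.6238
3. ⊥bis P2·P1 via (20.98,7.615): [(26.3446, 0) (40, 0) (40, 12) (17.8908, 12)]  |A|=214.5871
4. ⊥bis P2·P3 via (14.93,6.74): [(26.3446, 0) (40, 0) (40, 12) (17.8908, 12)]  |A|=214.5871
5. canonical 4-gon: [(26.3446, 0) (40, 0) (40, 12) (17.8908, 12)]
6. shoelace: 214.5871

Area of P2's cell: 214.5871 (4 vertices)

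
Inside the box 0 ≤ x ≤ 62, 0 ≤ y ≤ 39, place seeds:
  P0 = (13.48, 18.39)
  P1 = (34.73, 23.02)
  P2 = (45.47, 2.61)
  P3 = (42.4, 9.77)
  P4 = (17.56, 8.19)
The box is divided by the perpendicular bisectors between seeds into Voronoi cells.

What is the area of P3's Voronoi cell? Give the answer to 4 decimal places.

1. box [0,62]×[0,39]: [(0, 0) (62, 0) (62, 39) (0, 39)]
2. ⊥bis P3·P0 via (27.94,14.08): [(23.7433, 0) (62, 0) (62, 39) (35.3677, 39)]  |A|=1265.3353
3. ⊥bis P3·P1 via (38.565,16.395): [(26.5584, 9.4448) (23.7433, 0) (62, 0) (62, 29.9608)]  |A|=711.5917
4. ⊥bis P3·P2 via (43.935,6.19): [(26.5584, 9.4448) (23.7433, 0) (29.4984, 0) (62, 13.9357) (62, 29.9608)]  |A|=485.1246
5. ⊥bis P3·P4 via (29.98,8.98): [(29.83, 11.3386) (30.5232, 0.4394) (62, 13.9357) (62, 29.9608)]  |A|=433.9759
6. canonical 4-gon: [(29.83, 11.3386) (30.5232, 0.4394) (62, 13.9357) (62, 29.9608)]
7. shoelace: 433.9759

Area of P3's cell: 433.9759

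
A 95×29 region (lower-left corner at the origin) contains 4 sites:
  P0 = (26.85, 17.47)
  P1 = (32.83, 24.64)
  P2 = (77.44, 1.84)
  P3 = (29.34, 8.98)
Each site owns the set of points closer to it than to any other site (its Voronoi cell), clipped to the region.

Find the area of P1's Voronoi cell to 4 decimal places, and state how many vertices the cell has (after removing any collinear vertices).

Area of P1's cell: 460.3265 (4 vertices)

1. box [0,95]×[0,29]: [(0, 0) (95, 0) (95, 29) (0, 29)]
2. ⊥bis P1·P0 via (29.84,21.055): [(55.0849, 0) (95, 0) (95, 29) (20.314, 29)]  |A|=1661.7167
3. ⊥bis P1·P2 via (55.135,13.24): [(50.3755, 3.9277) (63.1899, 29) (20.314, 29)]  |A|=537.4981
4. ⊥bis P1·P3 via (31.085,16.81): [(36.3317, 15.6407) (54.3138, 11.6332) (63.1899, 29) (20.314, 29)]  |A|=460.3265
5. canonical 4-gon: [(36.3317, 15.6407) (54.3138, 11.6332) (63.1899, 29) (20.314, 29)]
6. shoelace: 460.3265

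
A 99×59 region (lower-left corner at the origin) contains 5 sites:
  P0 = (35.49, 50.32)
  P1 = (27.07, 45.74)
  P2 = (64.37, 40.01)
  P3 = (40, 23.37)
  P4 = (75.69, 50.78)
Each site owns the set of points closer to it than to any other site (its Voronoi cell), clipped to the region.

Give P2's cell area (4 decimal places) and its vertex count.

1. box [0,99]×[0,59]: [(0, 0) (99, 0) (99, 59) (0, 59)]
2. ⊥bis P2·P0 via (49.93,45.165): [(33.8063, 0) (99, 0) (99, 59) (54.869, 59)]  |A|=3225.0768
3. ⊥bis P2·P1 via (45.72,42.875): [(43.1575, 26.1941) (39.1336, 0) (99, 0) (99, 59) (54.869, 59)]  |A|=3155.3058
4. ⊥bis P2·P3 via (52.185,31.69): [(47.5453, 38.485) (73.8231, 0) (99, 0) (99, 59) (54.869, 59)]  |A|=2455.0525
5. ⊥bis P2·P4 via (70.03,45.395): [(47.5453, 38.485) (73.8231, 0) (99, 0) (99, 14.9456) (57.086, 59) (54.869, 59)]  |A|=1531.8042
6. canonical 6-gon: [(47.5453, 38.485) (73.8231, 0) (99, 0) (99, 14.9456) (57.086, 59) (54.869, 59)]
7. shoelace: 1531.8042

Area of P2's cell: 1531.8042 (6 vertices)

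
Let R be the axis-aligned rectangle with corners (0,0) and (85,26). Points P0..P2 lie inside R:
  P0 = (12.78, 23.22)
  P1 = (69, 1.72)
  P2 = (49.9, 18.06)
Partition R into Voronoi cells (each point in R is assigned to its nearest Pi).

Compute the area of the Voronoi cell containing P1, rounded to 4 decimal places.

1. box [0,85]×[0,26]: [(0, 0) (85, 0) (85, 26) (0, 26)]
2. ⊥bis P1·P0 via (40.89,12.47): [(36.1211, 0) (85, 0) (85, 26) (46.0642, 26)]  |A|=1141.5902
3. ⊥bis P1·P2 via (59.45,9.89): [(50.9891, 0) (85, 0) (85, 26) (73.2321, 26)]  |A|=595.1245
4. canonical 4-gon: [(50.9891, 0) (85, 0) (85, 26) (73.2321, 26)]
5. shoelace: 595.1245

Area of P1's cell: 595.1245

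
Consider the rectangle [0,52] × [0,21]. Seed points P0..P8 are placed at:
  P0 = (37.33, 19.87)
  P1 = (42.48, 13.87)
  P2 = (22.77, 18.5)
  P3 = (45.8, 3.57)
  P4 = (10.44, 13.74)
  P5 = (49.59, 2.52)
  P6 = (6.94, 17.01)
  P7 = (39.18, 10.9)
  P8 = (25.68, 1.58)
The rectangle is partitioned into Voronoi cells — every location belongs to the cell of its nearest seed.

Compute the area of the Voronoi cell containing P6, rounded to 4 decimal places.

1. box [0,52]×[0,21]: [(0, 0) (52, 0) (52, 21) (0, 21)]
2. ⊥bis P6·P0 via (22.135,18.44): [(0, 0) (23.8704, 0) (21.8941, 21) (0, 21)]  |A|=480.5269
3. ⊥bis P6·P1 via (24.71,15.44): [(0, 0) (23.3459, 0) (23.5998, 2.8747) (21.8941, 21) (0, 21)]  |A|=479.7729
4. ⊥bis P6·P2 via (14.855,17.755): [(0, 0) (16.5262, 0) (14.5496, 21) (0, 21)]  |A|=326.2954
5. ⊥bis P6·P3 via (26.37,10.29): [(0, 0) (16.5262, 0) (14.5496, 21) (0, 21)]  |A|=326.2954
6. ⊥bis P6·P4 via (8.69,15.375): [(0, 6.0738) (13.9454, 21) (0, 21)]  |A|=104.0758
7. ⊥bis P6·P5 via (28.265,9.765): [(0, 6.0738) (13.9454, 21) (0, 21)]  |A|=104.0758
8. ⊥bis P6·P7 via (23.06,13.955): [(0, 6.0738) (13.9454, 21) (0, 21)]  |A|=104.0758
9. ⊥bis P6·P8 via (16.31,9.295): [(0, 6.0738) (13.9454, 21) (0, 21)]  |A|=104.0758
10. canonical 3-gon: [(0, 6.0738) (13.9454, 21) (0, 21)]
11. shoelace: 104.0758

Area of P6's cell: 104.0758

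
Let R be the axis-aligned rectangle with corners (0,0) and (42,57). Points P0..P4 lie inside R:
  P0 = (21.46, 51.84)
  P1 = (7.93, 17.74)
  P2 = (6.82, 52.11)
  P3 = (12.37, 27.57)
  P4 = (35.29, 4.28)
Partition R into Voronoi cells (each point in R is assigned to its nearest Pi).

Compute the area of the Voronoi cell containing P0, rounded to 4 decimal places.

Area of P0's cell: 596.9554

1. box [0,42]×[0,57]: [(0, 0) (42, 0) (42, 57) (0, 57)]
2. ⊥bis P0·P1 via (14.695,34.79): [(0, 40.6206) (42, 23.9561) (42, 57) (0, 57)]  |A|=1037.8898
3. ⊥bis P0·P2 via (14.14,51.975): [(13.8294, 35.1334) (42, 23.9561) (42, 57) (14.2327, 57)]  |A|=769.0214
4. ⊥bis P0·P3 via (16.915,39.705): [(13.9343, 40.8214) (42, 30.3098) (42, 57) (14.2327, 57)]  |A|=599.1587
5. ⊥bis P0·P4 via (28.375,28.06): [(13.9343, 40.8214) (39.4264, 31.2737) (42, 32.022) (42, 57) (14.2327, 57)]  |A|=596.9554
6. canonical 5-gon: [(13.9343, 40.8214) (39.4264, 31.2737) (42, 32.022) (42, 57) (14.2327, 57)]
7. shoelace: 596.9554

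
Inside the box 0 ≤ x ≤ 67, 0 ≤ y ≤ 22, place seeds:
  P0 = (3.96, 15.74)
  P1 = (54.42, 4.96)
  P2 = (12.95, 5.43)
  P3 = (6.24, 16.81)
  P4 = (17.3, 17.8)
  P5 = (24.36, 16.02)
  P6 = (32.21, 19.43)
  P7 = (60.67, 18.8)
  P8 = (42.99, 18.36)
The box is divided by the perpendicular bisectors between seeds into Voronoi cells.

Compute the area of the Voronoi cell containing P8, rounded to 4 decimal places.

Area of P8's cell: 210.2999

1. box [0,67]×[0,22]: [(0, 0) (67, 0) (67, 22) (0, 22)]
2. ⊥bis P8·P0 via (23.475,17.05): [(24.6195, 0) (67, 0) (67, 22) (23.1427, 22)]  |A|=948.6153
3. ⊥bis P8·P1 via (48.705,11.66): [(24.6195, 0) (35.0354, 0) (60.8271, 22) (23.1427, 22)]  |A|=529.1027
4. ⊥bis P8·P2 via (27.97,11.895): [(33.0899, 0) (35.0354, 0) (60.8271, 22) (23.6205, 22)]  |A|=430.6723
5. ⊥bis P8·P3 via (24.615,17.585): [(24.5166, 19.9182) (33.0899, 0) (35.0354, 0) (60.8271, 22) (24.4288, 22)]  |A|=429.831
6. ⊥bis P8·P4 via (30.145,18.08): [(30.403, 6.2424) (33.0899, 0) (35.0354, 0) (60.8271, 22) (30.0596, 22)]  |A|=379.9406
7. ⊥bis P8·P5 via (33.675,17.19): [(35.7568, 0.6154) (60.8271, 22) (33.0708, 22)]  |A|=296.7785
8. ⊥bis P8·P6 via (37.6,18.895): [(35.7883, 0.6422) (60.8271, 22) (37.9082, 22)]  |A|=244.7488
9. ⊥bis P8·P7 via (51.83,18.58): [(35.7883, 0.6422) (51.9337, 14.414) (51.7449, 22) (37.9082, 22)]  |A|=210.2999
10. canonical 4-gon: [(35.7883, 0.6422) (51.9337, 14.414) (51.7449, 22) (37.9082, 22)]
11. shoelace: 210.2999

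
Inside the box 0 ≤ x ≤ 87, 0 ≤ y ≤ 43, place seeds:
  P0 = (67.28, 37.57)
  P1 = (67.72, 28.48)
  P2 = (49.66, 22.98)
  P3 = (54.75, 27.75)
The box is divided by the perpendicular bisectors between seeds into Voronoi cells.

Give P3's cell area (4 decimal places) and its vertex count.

1. box [0,87]×[0,43]: [(0, 0) (87, 0) (87, 43) (0, 43)]
2. ⊥bis P3·P0 via (61.015,32.66): [(0, 0) (86.6113, 0) (52.9113, 43) (0, 43)]  |A|=2999.7361
3. ⊥bis P3·P1 via (61.235,28.115): [(0, 0) (62.8174, 0) (60.9764, 32.7092) (52.9113, 43) (0, 43)]  |A|=2610.5969
4. ⊥bis P3·P2 via (52.205,25.365): [(61.9767, 14.9378) (60.9764, 32.7092) (52.9113, 43) (35.6787, 43)]  |A|=308.3105
5. canonical 4-gon: [(61.9767, 14.9378) (60.9764, 32.7092) (52.9113, 43) (35.6787, 43)]
6. shoelace: 308.3105

Area of P3's cell: 308.3105 (4 vertices)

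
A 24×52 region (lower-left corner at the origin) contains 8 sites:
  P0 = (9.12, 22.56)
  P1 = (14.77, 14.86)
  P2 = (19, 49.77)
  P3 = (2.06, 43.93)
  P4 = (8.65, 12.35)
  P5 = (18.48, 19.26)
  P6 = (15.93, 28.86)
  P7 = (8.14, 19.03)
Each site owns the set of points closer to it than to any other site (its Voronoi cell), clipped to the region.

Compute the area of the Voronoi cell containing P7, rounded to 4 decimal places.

1. box [0,24]×[0,52]: [(0, 0) (24, 0) (24, 52) (0, 52)]
2. ⊥bis P7·P0 via (8.63,20.795): [(0, 23.1909) (0, 0) (24, 0) (24, 16.528)]  |A|=476.6261
3. ⊥bis P7·P1 via (11.455,16.945): [(13.0966, 19.555) (0, 23.1909) (0, 0) (0.7973, 0)]  |A|=159.6559
4. ⊥bis P7·P2 via (13.57,34.4): [(13.0966, 19.555) (0, 23.1909) (0, 0) (0.7973, 0)]  |A|=159.6559
5. ⊥bis P7·P3 via (5.1,31.48): [(13.0966, 19.555) (0, 23.1909) (0, 0) (0.7973, 0)]  |A|=159.6559
6. ⊥bis P7·P4 via (8.395,15.69): [(10.7802, 15.8721) (13.0966, 19.555) (0, 23.1909) (0, 15.0491)]  |A|=72.2127
7. ⊥bis P7·P5 via (13.31,19.145): [(10.7802, 15.8721) (13.0966, 19.555) (0, 23.1909) (0, 15.0491)]  |A|=72.2127
8. ⊥bis P7·P6 via (12.035,23.945): [(10.7802, 15.8721) (13.0966, 19.555) (0, 23.1909) (0, 15.0491)]  |A|=72.2127
9. canonical 4-gon: [(10.7802, 15.8721) (13.0966, 19.555) (0, 23.1909) (0, 15.0491)]
10. shoelace: 72.2127

Area of P7's cell: 72.2127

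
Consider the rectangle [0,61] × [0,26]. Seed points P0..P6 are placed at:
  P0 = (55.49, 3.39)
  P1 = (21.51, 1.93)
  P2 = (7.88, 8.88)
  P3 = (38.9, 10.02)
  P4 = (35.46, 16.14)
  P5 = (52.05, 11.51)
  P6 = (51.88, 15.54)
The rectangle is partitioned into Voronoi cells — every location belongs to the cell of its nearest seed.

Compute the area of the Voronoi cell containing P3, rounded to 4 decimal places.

1. box [0,61]×[0,26]: [(0, 0) (61, 0) (61, 26) (0, 26)]
2. ⊥bis P3·P0 via (47.195,6.705): [(0, 0) (44.5154, 0) (54.906, 26) (0, 26)]  |A|=1292.4788
3. ⊥bis P3·P1 via (30.205,5.975): [(32.9846, 0) (44.5154, 0) (54.906, 26) (20.8892, 26)]  |A|=592.1194
4. ⊥bis P3·P2 via (23.39,9.45): [(22.9441, 21.5828) (32.9846, 0) (44.5154, 0) (54.906, 26) (22.7818, 26)]  |A|=587.9393
5. ⊥bis P3·P4 via (37.18,13.08): [(29.0307, 8.4993) (32.9846, 0) (44.5154, 0) (53.3823, 22.1872)]  |A|=258.4645
6. ⊥bis P3·P5 via (45.475,10.765): [(44.7317, 17.3248) (29.0307, 8.4993) (32.9846, 0) (44.5154, 0) (46.2134, 4.2487)]  |A|=198.3047
7. ⊥bis P3·P6 via (45.39,12.78): [(45.1946, 13.2394) (43.7031, 16.7466) (29.0307, 8.4993) (32.9846, 0) (44.5154, 0) (46.2134, 4.2487)]  |A|=196.0698
8. canonical 6-gon: [(45.1946, 13.2394) (43.7031, 16.7466) (29.0307, 8.4993) (32.9846, 0) (44.5154, 0) (46.2134, 4.2487)]
9. shoelace: 196.0698

Area of P3's cell: 196.0698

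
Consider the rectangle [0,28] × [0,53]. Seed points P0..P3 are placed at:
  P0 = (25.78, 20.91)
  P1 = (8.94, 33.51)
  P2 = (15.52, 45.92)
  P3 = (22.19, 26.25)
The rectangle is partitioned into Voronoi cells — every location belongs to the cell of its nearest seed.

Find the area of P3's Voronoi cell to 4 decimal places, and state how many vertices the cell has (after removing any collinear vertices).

Area of P3's cell: 239.5895 (4 vertices)

1. box [0,28]×[0,53]: [(0, 0) (28, 0) (28, 53) (0, 53)]
2. ⊥bis P3·P0 via (23.985,23.58): [(0, 7.4553) (28, 26.2792) (28, 53) (0, 53)]  |A|=1011.7173
3. ⊥bis P3·P1 via (15.565,29.88): [(5.1896, 10.9441) (28, 26.2792) (28, 52.5747)]  |A|=299.906
4. ⊥bis P3·P2 via (18.855,36.085): [(18.9899, 36.1308) (5.1896, 10.9441) (28, 26.2792) (28, 39.186)]  |A|=239.5895
5. canonical 4-gon: [(18.9899, 36.1308) (5.1896, 10.9441) (28, 26.2792) (28, 39.186)]
6. shoelace: 239.5895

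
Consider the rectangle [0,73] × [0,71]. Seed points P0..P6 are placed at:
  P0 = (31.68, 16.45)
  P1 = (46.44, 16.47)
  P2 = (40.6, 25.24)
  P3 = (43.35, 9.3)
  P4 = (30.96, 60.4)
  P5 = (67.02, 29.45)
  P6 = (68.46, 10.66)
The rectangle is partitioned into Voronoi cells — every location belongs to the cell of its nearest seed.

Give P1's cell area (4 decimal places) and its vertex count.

1. box [0,73]×[0,71]: [(0, 0) (73, 0) (73, 71) (0, 71)]
2. ⊥bis P1·P0 via (39.06,16.46): [(39.0823, 0) (73, 0) (73, 71) (38.9861, 71)]  |A|=2411.5718
3. ⊥bis P1·P2 via (43.52,20.855): [(39.0581, 17.8838) (39.0823, 0) (73, 0) (73, 40.4859)]  |A|=990.3734
4. ⊥bis P1·P3 via (44.895,12.885): [(39.0581, 17.8838) (39.0614, 15.399) (73, 0.7728) (73, 40.4859)]  |A|=716.1094
5. ⊥bis P1·P4 via (38.7,38.435): [(39.0581, 17.8838) (39.0614, 15.399) (73, 0.7728) (73, 40.4859)]  |A|=716.1094
6. ⊥bis P1·P5 via (56.73,22.96): [(53.7578, 27.6724) (39.0581, 17.8838) (39.0614, 15.399) (69.874, 2.12)]  |A|=304.9431
7. ⊥bis P1·P6 via (57.45,13.565): [(58.9854, 19.3841) (53.7578, 27.6724) (39.0581, 17.8838) (39.0614, 15.399) (56.007, 8.0961)]  |A|=217.7789
8. canonical 5-gon: [(58.9854, 19.3841) (53.7578, 27.6724) (39.0581, 17.8838) (39.0614, 15.399) (56.007, 8.0961)]
9. shoelace: 217.7789

Area of P1's cell: 217.7789 (5 vertices)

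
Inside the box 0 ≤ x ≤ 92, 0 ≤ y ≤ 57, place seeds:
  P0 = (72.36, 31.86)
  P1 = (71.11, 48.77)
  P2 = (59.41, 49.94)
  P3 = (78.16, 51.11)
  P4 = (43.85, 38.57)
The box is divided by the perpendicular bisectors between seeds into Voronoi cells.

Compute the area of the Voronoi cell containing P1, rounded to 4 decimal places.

1. box [0,92]×[0,57]: [(0, 0) (92, 0) (92, 57) (0, 57)]
2. ⊥bis P1·P0 via (71.735,40.315): [(0, 35.0123) (92, 41.813) (92, 57) (0, 57)]  |A|=1710.0363
3. ⊥bis P1·P2 via (65.26,49.355): [(64.301, 39.7655) (92, 41.813) (92, 57) (66.0245, 57)]  |A|=434.1696
4. ⊥bis P1·P3 via (74.635,49.94): [(64.301, 39.7655) (77.6837, 40.7547) (72.2917, 57) (66.0245, 57)]  |A|=165.3756
5. ⊥bis P1·P4 via (57.48,43.67): [(64.301, 39.7655) (77.6837, 40.7547) (72.2917, 57) (66.0245, 57)]  |A|=165.3756
6. canonical 4-gon: [(64.301, 39.7655) (77.6837, 40.7547) (72.2917, 57) (66.0245, 57)]
7. shoelace: 165.3756

Area of P1's cell: 165.3756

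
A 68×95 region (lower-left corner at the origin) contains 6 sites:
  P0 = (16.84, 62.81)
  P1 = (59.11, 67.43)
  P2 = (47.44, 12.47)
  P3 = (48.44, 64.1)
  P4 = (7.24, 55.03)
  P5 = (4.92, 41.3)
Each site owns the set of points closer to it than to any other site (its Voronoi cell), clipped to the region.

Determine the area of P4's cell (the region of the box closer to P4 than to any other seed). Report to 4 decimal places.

1. box [0,68]×[0,95]: [(0, 0) (68, 0) (68, 95) (0, 95)]
2. ⊥bis P4·P0 via (12.04,58.92): [(0, 73.7766) (0, 0) (59.7897, 0)]  |A|=2205.5409
3. ⊥bis P4·P1 via (33.175,61.23): [(42.8013, 20.9626) (0, 73.7766) (0, 0) (47.8126, 0)]  |A|=2080.0045
4. ⊥bis P4·P2 via (27.34,33.75): [(30.2277, 36.4776) (0, 73.7766) (0, 7.926)]  |A|=995.2552
5. ⊥bis P4·P3 via (27.84,59.565): [(30.2277, 36.4776) (0, 73.7766) (0, 7.926)]  |A|=995.2552
6. ⊥bis P4·P5 via (6.08,48.165): [(23.0846, 45.2917) (0, 73.7766) (0, 49.1924)]  |A|=283.7584
7. canonical 3-gon: [(23.0846, 45.2917) (0, 73.7766) (0, 49.1924)]
8. shoelace: 283.7584

Area of P4's cell: 283.7584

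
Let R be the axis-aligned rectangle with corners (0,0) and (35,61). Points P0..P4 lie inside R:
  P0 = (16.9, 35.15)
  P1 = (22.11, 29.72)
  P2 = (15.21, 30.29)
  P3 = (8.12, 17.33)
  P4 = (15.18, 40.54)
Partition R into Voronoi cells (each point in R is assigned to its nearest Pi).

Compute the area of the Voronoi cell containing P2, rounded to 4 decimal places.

Area of P2's cell: 169.9627

1. box [0,35]×[0,61]: [(0, 0) (35, 0) (35, 61) (0, 61)]
2. ⊥bis P2·P0 via (16.055,32.72): [(0, 38.3029) (0, 0) (35, 0) (35, 26.1321)]  |A|=1127.6132
3. ⊥bis P2·P1 via (18.66,30.005): [(18.8053, 31.7636) (0, 38.3029) (0, 0) (16.1813, 0)]  |A|=617.1373
4. ⊥bis P2·P3 via (11.665,23.81): [(17.8679, 20.4166) (18.8053, 31.7636) (0, 38.3029) (0, 30.1915)]  |A|=182.2236
5. ⊥bis P2·P4 via (15.195,35.415): [(17.8679, 20.4166) (18.8053, 31.7636) (8.3624, 35.395) (0, 35.3705) (0, 30.1915)]  |A|=169.9627
6. canonical 5-gon: [(17.8679, 20.4166) (18.8053, 31.7636) (8.3624, 35.395) (0, 35.3705) (0, 30.1915)]
7. shoelace: 169.9627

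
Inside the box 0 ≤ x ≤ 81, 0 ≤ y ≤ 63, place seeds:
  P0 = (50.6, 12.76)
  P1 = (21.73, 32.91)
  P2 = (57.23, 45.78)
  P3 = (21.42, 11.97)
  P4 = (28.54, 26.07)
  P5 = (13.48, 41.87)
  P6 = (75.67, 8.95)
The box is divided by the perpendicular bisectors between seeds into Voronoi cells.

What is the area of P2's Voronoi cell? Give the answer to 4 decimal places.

Area of P2's cell: 1426.3402

1. box [0,81]×[0,63]: [(0, 0) (81, 0) (81, 63) (0, 63)]
2. ⊥bis P2·P0 via (53.915,29.27): [(0, 40.0955) (81, 23.8317) (81, 63) (0, 63)]  |A|=2513.9514
3. ⊥bis P2·P1 via (39.48,39.345): [(42.286, 31.6049) (81, 23.8317) (81, 63) (30.9042, 63)]  |A|=1544.5601
4. ⊥bis P2·P3 via (39.325,28.875): [(42.286, 31.6049) (81, 23.8317) (81, 63) (30.9042, 63)]  |A|=1544.5601
5. ⊥bis P2·P4 via (42.885,35.925): [(38.3007, 42.5979) (46.4236, 30.7742) (81, 23.8317) (81, 63) (30.9042, 63)]  |A|=1523.4735
6. ⊥bis P2·P5 via (35.355,43.825): [(34.5368, 52.9801) (38.3007, 42.5979) (46.4236, 30.7742) (81, 23.8317) (81, 63) (33.6413, 63)]  |A|=1509.7609
7. ⊥bis P2·P6 via (66.45,27.365): [(34.5368, 52.9801) (38.3007, 42.5979) (46.4236, 30.7742) (65.5777, 26.9283) (81, 34.6499) (81, 63) (33.6413, 63)]  |A|=1426.3402
8. canonical 7-gon: [(34.5368, 52.9801) (38.3007, 42.5979) (46.4236, 30.7742) (65.5777, 26.9283) (81, 34.6499) (81, 63) (33.6413, 63)]
9. shoelace: 1426.3402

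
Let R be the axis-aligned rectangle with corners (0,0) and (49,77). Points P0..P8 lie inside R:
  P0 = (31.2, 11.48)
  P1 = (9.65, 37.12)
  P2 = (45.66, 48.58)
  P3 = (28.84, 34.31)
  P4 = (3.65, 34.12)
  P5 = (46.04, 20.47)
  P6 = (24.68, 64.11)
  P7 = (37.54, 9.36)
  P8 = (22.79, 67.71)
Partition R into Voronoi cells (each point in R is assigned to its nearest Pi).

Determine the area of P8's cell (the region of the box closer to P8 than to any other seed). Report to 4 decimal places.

1. box [0,49]×[0,77]: [(0, 0) (49, 0) (49, 77) (0, 77)]
2. ⊥bis P8·P0 via (26.995,39.595): [(0, 35.5575) (49, 42.8862) (49, 77) (0, 77)]  |A|=1851.13
3. ⊥bis P8·P1 via (16.22,52.415): [(0, 59.3823) (41.14, 41.7106) (49, 42.8862) (49, 77) (0, 77)]  |A|=1361.0539
4. ⊥bis P8·P2 via (34.225,58.145): [(0, 59.3823) (25.9397, 48.2399) (49, 75.8086) (49, 77) (0, 77)]  |A|=946.8586
5. ⊥bis P8·P3 via (25.815,51.01): [(0, 59.3823) (21.3667, 50.2042) (28.6928, 51.5313) (49, 75.8086) (49, 77) (0, 77)]  |A|=936.6286
6. ⊥bis P8·P4 via (13.22,50.915): [(0, 59.3823) (21.3667, 50.2042) (28.6928, 51.5313) (49, 75.8086) (49, 77) (0, 77)]  |A|=936.6286
7. ⊥bis P8·P5 via (34.415,44.09): [(0, 59.3823) (21.3667, 50.2042) (28.6928, 51.5313) (49, 75.8086) (49, 77) (0, 77)]  |A|=936.6286
8. ⊥bis P8·P6 via (23.735,65.91): [(0, 59.3823) (6.2157, 56.7124) (44.8588, 77) (0, 77)]  |A|=509.7926
9. ⊥bis P8·P7 via (30.165,38.535): [(0, 59.3823) (6.2157, 56.7124) (44.8588, 77) (0, 77)]  |A|=509.7926
10. canonical 4-gon: [(0, 59.3823) (6.2157, 56.7124) (44.8588, 77) (0, 77)]
11. shoelace: 509.7926

Area of P8's cell: 509.7926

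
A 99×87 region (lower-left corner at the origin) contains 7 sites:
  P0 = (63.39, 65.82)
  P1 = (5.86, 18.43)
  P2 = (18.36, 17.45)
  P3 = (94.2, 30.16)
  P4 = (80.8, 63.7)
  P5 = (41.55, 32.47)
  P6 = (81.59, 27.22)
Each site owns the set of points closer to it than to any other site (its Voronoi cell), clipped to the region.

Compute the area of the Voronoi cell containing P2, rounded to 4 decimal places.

1. box [0,99]×[0,87]: [(0, 0) (99, 0) (99, 87) (0, 87)]
2. ⊥bis P2·P0 via (40.875,41.635): [(0, 79.6875) (0, 0) (85.5982, 0)]  |A|=3410.5542
3. ⊥bis P2·P1 via (12.11,17.94): [(15.798, 64.9804) (10.7035, 0) (85.5982, 0)]  |A|=2433.3444
4. ⊥bis P2·P3 via (56.28,23.805): [(55.5872, 27.9387) (15.798, 64.9804) (10.7035, 0) (60.2695, 0)]  |A|=2079.5194
5. ⊥bis P2·P4 via (49.58,40.575): [(55.5872, 27.9387) (15.798, 64.9804) (10.7035, 0) (60.2695, 0)]  |A|=2079.5194
6. ⊥bis P2·P5 via (29.955,24.96): [(14.5278, 48.7788) (10.7035, 0) (46.1214, 0)]  |A|=863.8209
7. ⊥bis P2·P6 via (49.975,22.335): [(14.5278, 48.7788) (10.7035, 0) (46.1214, 0)]  |A|=863.8209
8. canonical 3-gon: [(14.5278, 48.7788) (10.7035, 0) (46.1214, 0)]
9. shoelace: 863.8209

Area of P2's cell: 863.8209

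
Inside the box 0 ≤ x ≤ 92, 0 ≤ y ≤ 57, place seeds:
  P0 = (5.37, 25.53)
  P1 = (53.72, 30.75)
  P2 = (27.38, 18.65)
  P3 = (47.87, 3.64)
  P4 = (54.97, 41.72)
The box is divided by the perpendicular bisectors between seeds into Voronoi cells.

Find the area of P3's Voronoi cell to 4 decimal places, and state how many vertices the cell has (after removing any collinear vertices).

1. box [0,92]×[0,57]: [(0, 0) (92, 0) (92, 57) (0, 57)]
2. ⊥bis P3·P0 via (26.62,14.585): [(19.1079, 0) (92, 0) (92, 57) (48.4662, 57)]  |A|=3318.1385
3. ⊥bis P3·P1 via (50.795,17.195): [(30.248, 21.6288) (19.1079, 0) (92, 0) (92, 8.3035)]  |A|=1044.6627
4. ⊥bis P3·P2 via (37.625,11.145): [(43.2497, 18.8232) (29.4607, 0) (92, 0) (92, 8.3035)]  |A|=790.993
5. ⊥bis P3·P4 via (51.42,22.68): [(43.2497, 18.8232) (29.4607, 0) (92, 0) (92, 8.3035)]  |A|=790.993
6. canonical 4-gon: [(43.2497, 18.8232) (29.4607, 0) (92, 0) (92, 8.3035)]
7. shoelace: 790.993

Area of P3's cell: 790.9930 (4 vertices)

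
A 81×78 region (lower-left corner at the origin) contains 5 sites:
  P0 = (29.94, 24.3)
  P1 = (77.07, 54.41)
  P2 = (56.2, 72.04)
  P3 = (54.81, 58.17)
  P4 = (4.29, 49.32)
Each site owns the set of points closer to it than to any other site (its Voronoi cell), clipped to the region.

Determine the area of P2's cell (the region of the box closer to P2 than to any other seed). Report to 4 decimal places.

Area of P2's cell: 590.0335

1. box [0,81]×[0,78]: [(0, 0) (81, 0) (81, 78) (0, 78)]
2. ⊥bis P2·P0 via (43.07,48.17): [(0, 71.8612) (81, 27.3061) (81, 78) (0, 78)]  |A|=2301.7234
3. ⊥bis P2·P1 via (66.635,63.225): [(0, 71.8612) (50.4759, 44.0963) (79.1162, 78) (0, 78)]  |A|=1496.0984
4. ⊥bis P2·P3 via (55.505,65.105): [(0, 71.8612) (2.6536, 70.4016) (67.2305, 63.9299) (79.1162, 78) (0, 78)]  |A|=801.4858
5. ⊥bis P2·P4 via (30.245,60.68): [(27.0606, 67.9556) (67.2305, 63.9299) (79.1162, 78) (22.6644, 78)]  |A|=590.0335
6. canonical 4-gon: [(27.0606, 67.9556) (67.2305, 63.9299) (79.1162, 78) (22.6644, 78)]
7. shoelace: 590.0335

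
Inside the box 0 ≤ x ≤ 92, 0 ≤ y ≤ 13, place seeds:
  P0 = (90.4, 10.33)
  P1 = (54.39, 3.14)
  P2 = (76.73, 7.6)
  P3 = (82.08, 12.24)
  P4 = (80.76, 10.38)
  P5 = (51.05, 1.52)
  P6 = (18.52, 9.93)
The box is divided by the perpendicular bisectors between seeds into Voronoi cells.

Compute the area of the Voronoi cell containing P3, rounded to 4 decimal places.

1. box [0,92]×[0,13]: [(0, 0) (92, 0) (92, 13) (0, 13)]
2. ⊥bis P3·P0 via (86.24,11.285): [(0, 0) (83.6493, 0) (86.6337, 13) (0, 13)]  |A|=1106.8398
3. ⊥bis P3·P1 via (68.235,7.69): [(70.7622, 0) (83.6493, 0) (86.6337, 13) (66.4899, 13)]  |A|=214.7007
4. ⊥bis P3·P2 via (79.405,9.92): [(84.5617, 3.9742) (86.6337, 13) (76.7337, 13)]  |A|=44.6773
5. ⊥bis P3·P4 via (81.42,11.31): [(85.5697, 8.3651) (86.6337, 13) (79.0386, 13)]  |A|=17.6013
6. ⊥bis P3·P5 via (66.565,6.88): [(85.5697, 8.3651) (86.6337, 13) (79.0386, 13)]  |A|=17.6013
7. ⊥bis P3·P6 via (50.3,11.085): [(85.5697, 8.3651) (86.6337, 13) (79.0386, 13)]  |A|=17.6013
8. canonical 3-gon: [(85.5697, 8.3651) (86.6337, 13) (79.0386, 13)]
9. shoelace: 17.6013

Area of P3's cell: 17.6013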